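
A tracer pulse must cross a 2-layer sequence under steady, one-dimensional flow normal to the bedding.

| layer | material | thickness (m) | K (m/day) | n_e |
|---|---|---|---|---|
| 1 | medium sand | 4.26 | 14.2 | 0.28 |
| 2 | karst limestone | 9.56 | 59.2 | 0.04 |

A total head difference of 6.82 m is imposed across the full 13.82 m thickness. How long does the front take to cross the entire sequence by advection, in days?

With flow normal to the layers, continuity requires the same specific discharge q through every layer.
Σ(b_i/K_i) = 4.26/14.2 + 9.56/59.2 = 0.4615 d.
q = Δh / Σ(b_i/K_i) = 6.82 / 0.4615 = 14.78 m/day.
In each layer the seepage velocity is v_i = q/n_i, so the layer transit time is t_i = b_i·n_i / q:
  layer 1 (medium sand): t_1 = 4.26 × 0.28 / 14.78 = 0.08071 d
  layer 2 (karst limestone): t_2 = 9.56 × 0.04 / 14.78 = 0.02588 d
Total t = Σ t_i = 0.1066 days.

0.107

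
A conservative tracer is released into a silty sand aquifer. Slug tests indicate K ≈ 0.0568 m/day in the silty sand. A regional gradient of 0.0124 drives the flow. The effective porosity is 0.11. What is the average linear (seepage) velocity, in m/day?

0.00640

Hydraulic gradient i = 0.0124.
Darcy flux q = K · i = 0.05680 × 0.01240 = 0.0007043 m/day.
Seepage velocity v = q / n_e = 0.0007043 / 0.11 = 0.006403 m/day.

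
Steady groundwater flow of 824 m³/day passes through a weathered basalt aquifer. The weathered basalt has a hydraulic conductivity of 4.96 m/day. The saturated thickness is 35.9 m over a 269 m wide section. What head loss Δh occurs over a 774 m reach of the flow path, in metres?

Cross-sectional area A = 269 × 35.9 = 9657 m².
From Q = K·A·i, i = Q / (K·A) = 824 / (4.960 × 9657) = 0.01720.
Head loss Δh = i · L = 0.01720 × 774 = 13.31 m.

13.3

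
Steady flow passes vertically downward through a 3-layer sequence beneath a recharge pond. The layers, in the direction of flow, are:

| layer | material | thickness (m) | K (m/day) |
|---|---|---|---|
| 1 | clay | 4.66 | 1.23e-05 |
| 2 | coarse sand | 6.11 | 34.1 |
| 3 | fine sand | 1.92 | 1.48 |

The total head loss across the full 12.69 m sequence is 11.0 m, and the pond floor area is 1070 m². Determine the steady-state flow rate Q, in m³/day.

0.0311

Flow is perpendicular to layering, so the layers act in series and the equivalent K is the thickness-weighted harmonic mean.
Total thickness L = 4.66 + 6.11 + 1.92 = 12.69 m.
Σ(b_i/K_i) = 4.66/1.23e-05 + 6.11/34.1 + 1.92/1.48 = 3.789e+05 d.
K_eq = L / Σ(b_i/K_i) = 12.69 / 3.789e+05 = 3.349e-05 m/day.
Q = K_eq · A · (Δh/L) = 3.349e-05 × 1070 × (11.0/12.69) = 0.03107 m³/day.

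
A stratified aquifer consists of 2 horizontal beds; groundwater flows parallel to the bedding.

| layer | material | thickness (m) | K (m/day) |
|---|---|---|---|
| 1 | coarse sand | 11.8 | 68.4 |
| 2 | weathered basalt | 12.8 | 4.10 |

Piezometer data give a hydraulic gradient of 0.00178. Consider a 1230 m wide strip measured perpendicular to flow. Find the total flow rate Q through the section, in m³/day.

1880

Flow is parallel to layering, so each bed carries its own Darcy discharge and the transmissivities add.
Σ(K_i·b_i) = 68.4×11.8 + 4.10×12.8 = 859.6 m²/day.
Hydraulic gradient i = 0.00178.
Q = Σ(K_i·b_i) · W · i = 859.6 × 1230 × 0.001780 = 1882 m³/day.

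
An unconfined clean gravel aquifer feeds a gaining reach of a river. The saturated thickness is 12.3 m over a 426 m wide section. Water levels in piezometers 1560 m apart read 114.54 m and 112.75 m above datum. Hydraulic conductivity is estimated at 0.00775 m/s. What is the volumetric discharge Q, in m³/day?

4030

Convert K: 0.00775 m/s × 86400 = 669.6 m/day.
Cross-sectional area A = 426 × 12.3 = 5240 m².
Hydraulic gradient i = (114.54 − 112.75) / 1560 = 1.79 / 1560 = 0.001147.
Darcy's law: Q = K · A · i = 669.6 × 5240 × 0.001147 = 4026 m³/day.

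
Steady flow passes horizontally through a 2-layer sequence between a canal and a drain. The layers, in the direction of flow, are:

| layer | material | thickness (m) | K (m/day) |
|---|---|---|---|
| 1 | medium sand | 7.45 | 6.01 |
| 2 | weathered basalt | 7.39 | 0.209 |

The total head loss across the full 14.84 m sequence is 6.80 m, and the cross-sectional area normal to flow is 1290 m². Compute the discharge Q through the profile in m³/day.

240

Flow is perpendicular to layering, so the layers act in series and the equivalent K is the thickness-weighted harmonic mean.
Total thickness L = 7.45 + 7.39 = 14.84 m.
Σ(b_i/K_i) = 7.45/6.01 + 7.39/0.209 = 36.60 d.
K_eq = L / Σ(b_i/K_i) = 14.84 / 36.60 = 0.4055 m/day.
Q = K_eq · A · (Δh/L) = 0.4055 × 1290 × (6.80/14.84) = 239.7 m³/day.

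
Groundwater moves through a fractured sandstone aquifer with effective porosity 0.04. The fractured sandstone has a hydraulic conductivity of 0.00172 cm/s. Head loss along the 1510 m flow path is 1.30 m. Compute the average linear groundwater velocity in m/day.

Convert K: 0.00172 cm/s × 864 = 1.486 m/day.
Hydraulic gradient i = Δh / L = 1.30 / 1510 = 0.0008609.
Darcy flux q = K · i = 1.486 × 0.0008609 = 0.001279 m/day.
Seepage velocity v = q / n_e = 0.001279 / 0.04 = 0.03199 m/day.

0.0320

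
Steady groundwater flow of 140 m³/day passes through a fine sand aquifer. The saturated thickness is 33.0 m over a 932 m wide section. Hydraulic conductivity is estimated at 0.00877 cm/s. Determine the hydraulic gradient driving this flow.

0.000601

Convert K: 0.00877 cm/s × 864 = 7.577 m/day.
Cross-sectional area A = 932 × 33.0 = 30756 m².
From Q = K·A·i, i = Q / (K·A) = 140 / (7.577 × 30756) = 0.0006007.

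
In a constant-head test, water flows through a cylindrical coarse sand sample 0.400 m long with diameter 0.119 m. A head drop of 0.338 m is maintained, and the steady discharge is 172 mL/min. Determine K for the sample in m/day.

Cross-sectional area A = π·(d/2)² = π × (0.119/2)² = 0.01112 m².
Convert discharge: 172 mL/min = 2.867e-06 m³/s.
Darcy's law rearranged: K = Q·L / (A·Δh) = 2.867e-06 × 0.400 / (0.01112 × 0.338) = 0.0003050 m/s = 26.35 m/day.

26.4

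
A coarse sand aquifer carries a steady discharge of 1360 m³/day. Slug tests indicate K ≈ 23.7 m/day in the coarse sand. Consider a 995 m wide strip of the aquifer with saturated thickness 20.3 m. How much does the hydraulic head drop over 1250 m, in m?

3.55

Cross-sectional area A = 995 × 20.3 = 20198 m².
From Q = K·A·i, i = Q / (K·A) = 1360 / (23.70 × 20198) = 0.002841.
Head loss Δh = i · L = 0.002841 × 1250 = 3.551 m.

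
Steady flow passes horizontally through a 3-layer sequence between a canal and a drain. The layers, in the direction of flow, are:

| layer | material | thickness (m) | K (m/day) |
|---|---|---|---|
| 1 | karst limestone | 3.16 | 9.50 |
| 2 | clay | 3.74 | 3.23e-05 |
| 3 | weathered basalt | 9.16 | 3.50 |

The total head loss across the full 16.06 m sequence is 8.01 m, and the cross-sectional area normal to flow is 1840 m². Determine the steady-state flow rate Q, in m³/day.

Flow is perpendicular to layering, so the layers act in series and the equivalent K is the thickness-weighted harmonic mean.
Total thickness L = 3.16 + 3.74 + 9.16 = 16.06 m.
Σ(b_i/K_i) = 3.16/9.50 + 3.74/3.23e-05 + 9.16/3.50 = 1.158e+05 d.
K_eq = L / Σ(b_i/K_i) = 16.06 / 1.158e+05 = 0.0001387 m/day.
Q = K_eq · A · (Δh/L) = 0.0001387 × 1840 × (8.01/16.06) = 0.1273 m³/day.

0.127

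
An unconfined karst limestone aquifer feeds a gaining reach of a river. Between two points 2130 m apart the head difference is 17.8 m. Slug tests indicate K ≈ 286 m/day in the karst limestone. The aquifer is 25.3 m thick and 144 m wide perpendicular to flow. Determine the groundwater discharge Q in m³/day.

8710

Cross-sectional area A = 144 × 25.3 = 3643 m².
Hydraulic gradient i = Δh / L = 17.8 / 2130 = 0.008357.
Darcy's law: Q = K · A · i = 286.0 × 3643 × 0.008357 = 8707 m³/day.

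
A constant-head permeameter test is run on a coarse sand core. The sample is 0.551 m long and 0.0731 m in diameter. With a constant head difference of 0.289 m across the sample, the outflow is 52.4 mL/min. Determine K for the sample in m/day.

34.3

Cross-sectional area A = π·(d/2)² = π × (0.0731/2)² = 0.004197 m².
Convert discharge: 52.4 mL/min = 8.733e-07 m³/s.
Darcy's law rearranged: K = Q·L / (A·Δh) = 8.733e-07 × 0.551 / (0.004197 × 0.289) = 0.0003967 m/s = 34.28 m/day.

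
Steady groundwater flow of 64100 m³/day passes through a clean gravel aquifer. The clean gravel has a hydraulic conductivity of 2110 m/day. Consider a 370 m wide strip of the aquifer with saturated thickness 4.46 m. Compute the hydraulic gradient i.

0.0184

Cross-sectional area A = 370 × 4.46 = 1650 m².
From Q = K·A·i, i = Q / (K·A) = 64100 / (2110 × 1650) = 0.01841.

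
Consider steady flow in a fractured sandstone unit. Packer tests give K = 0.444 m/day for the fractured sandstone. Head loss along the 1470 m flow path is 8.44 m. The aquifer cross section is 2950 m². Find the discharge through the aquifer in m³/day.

Hydraulic gradient i = Δh / L = 8.44 / 1470 = 0.005741.
Darcy's law: Q = K · A · i = 0.4440 × 2950 × 0.005741 = 7.520 m³/day.

7.52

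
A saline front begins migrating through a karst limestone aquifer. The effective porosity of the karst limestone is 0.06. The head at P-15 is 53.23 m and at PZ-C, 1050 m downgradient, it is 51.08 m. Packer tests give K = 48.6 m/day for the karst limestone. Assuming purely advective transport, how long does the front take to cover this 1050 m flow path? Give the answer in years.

Hydraulic gradient i = (53.23 − 51.08) / 1050 = 2.15 / 1050 = 0.002048.
Darcy flux q = K · i = 48.60 × 0.002048 = 0.09951 m/day.
Seepage velocity v = q / n_e = 0.09951 / 0.06 = 1.659 m/day.
Travel time t = L / v = 1050 / 1.659 = 633.1 days = 1.733 years.

1.73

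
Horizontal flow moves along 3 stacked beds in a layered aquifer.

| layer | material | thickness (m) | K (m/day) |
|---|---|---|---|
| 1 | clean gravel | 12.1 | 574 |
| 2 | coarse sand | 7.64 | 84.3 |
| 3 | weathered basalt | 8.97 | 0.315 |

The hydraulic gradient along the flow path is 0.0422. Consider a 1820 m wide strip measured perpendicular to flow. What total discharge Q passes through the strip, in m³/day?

Flow is parallel to layering, so each bed carries its own Darcy discharge and the transmissivities add.
Σ(K_i·b_i) = 574×12.1 + 84.3×7.64 + 0.315×8.97 = 7592 m²/day.
Hydraulic gradient i = 0.0422.
Q = Σ(K_i·b_i) · W · i = 7592 × 1820 × 0.04220 = 5.831e+05 m³/day.

583000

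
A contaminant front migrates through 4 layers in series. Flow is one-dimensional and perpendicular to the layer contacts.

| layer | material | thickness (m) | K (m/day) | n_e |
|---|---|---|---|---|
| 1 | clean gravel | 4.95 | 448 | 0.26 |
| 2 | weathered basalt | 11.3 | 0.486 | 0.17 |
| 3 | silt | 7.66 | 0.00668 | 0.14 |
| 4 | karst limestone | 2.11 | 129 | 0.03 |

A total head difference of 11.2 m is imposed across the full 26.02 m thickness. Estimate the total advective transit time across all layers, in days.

With flow normal to the layers, continuity requires the same specific discharge q through every layer.
Σ(b_i/K_i) = 4.95/448 + 11.3/0.486 + 7.66/0.00668 + 2.11/129 = 1170 d.
q = Δh / Σ(b_i/K_i) = 11.2 / 1170 = 0.009573 m/day.
In each layer the seepage velocity is v_i = q/n_i, so the layer transit time is t_i = b_i·n_i / q:
  layer 1 (clean gravel): t_1 = 4.95 × 0.26 / 0.009573 = 134.4 d
  layer 2 (weathered basalt): t_2 = 11.3 × 0.17 / 0.009573 = 200.7 d
  layer 3 (silt): t_3 = 7.66 × 0.14 / 0.009573 = 112.0 d
  layer 4 (karst limestone): t_4 = 2.11 × 0.03 / 0.009573 = 6.613 d
Total t = Σ t_i = 453.8 days.

454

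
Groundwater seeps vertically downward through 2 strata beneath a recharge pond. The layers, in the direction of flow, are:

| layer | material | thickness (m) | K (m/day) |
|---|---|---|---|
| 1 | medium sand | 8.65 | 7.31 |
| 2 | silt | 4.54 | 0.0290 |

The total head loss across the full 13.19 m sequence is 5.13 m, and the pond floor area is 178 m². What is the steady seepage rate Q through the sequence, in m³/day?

Flow is perpendicular to layering, so the layers act in series and the equivalent K is the thickness-weighted harmonic mean.
Total thickness L = 8.65 + 4.54 = 13.19 m.
Σ(b_i/K_i) = 8.65/7.31 + 4.54/0.0290 = 157.7 d.
K_eq = L / Σ(b_i/K_i) = 13.19 / 157.7 = 0.08362 m/day.
Q = K_eq · A · (Δh/L) = 0.08362 × 178 × (5.13/13.19) = 5.789 m³/day.

5.79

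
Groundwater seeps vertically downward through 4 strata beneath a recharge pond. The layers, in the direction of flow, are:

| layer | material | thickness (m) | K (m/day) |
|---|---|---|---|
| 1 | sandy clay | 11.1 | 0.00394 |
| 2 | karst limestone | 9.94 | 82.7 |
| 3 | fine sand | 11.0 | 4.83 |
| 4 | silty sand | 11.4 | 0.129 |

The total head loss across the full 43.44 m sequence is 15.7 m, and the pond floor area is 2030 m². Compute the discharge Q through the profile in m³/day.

Flow is perpendicular to layering, so the layers act in series and the equivalent K is the thickness-weighted harmonic mean.
Total thickness L = 11.1 + 9.94 + 11.0 + 11.4 = 43.44 m.
Σ(b_i/K_i) = 11.1/0.00394 + 9.94/82.7 + 11.0/4.83 + 11.4/0.129 = 2908 d.
K_eq = L / Σ(b_i/K_i) = 43.44 / 2908 = 0.01494 m/day.
Q = K_eq · A · (Δh/L) = 0.01494 × 2030 × (15.7/43.44) = 10.96 m³/day.

11.0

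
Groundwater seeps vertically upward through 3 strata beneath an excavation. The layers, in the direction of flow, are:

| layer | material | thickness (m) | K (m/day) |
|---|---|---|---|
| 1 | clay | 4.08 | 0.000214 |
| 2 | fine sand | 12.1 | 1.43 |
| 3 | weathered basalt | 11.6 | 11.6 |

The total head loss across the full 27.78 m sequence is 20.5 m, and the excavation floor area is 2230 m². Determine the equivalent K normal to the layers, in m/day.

Flow is perpendicular to layering, so the layers act in series and the equivalent K is the thickness-weighted harmonic mean.
Total thickness L = 4.08 + 12.1 + 11.6 = 27.78 m.
Σ(b_i/K_i) = 4.08/0.000214 + 12.1/1.43 + 11.6/11.6 = 19075 d.
K_eq = L / Σ(b_i/K_i) = 27.78 / 19075 = 0.001456 m/day.

0.00146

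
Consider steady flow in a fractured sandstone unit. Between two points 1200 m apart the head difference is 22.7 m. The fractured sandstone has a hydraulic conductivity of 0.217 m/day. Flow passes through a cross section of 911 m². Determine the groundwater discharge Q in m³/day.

3.74

Hydraulic gradient i = Δh / L = 22.7 / 1200 = 0.01892.
Darcy's law: Q = K · A · i = 0.2170 × 911.0 × 0.01892 = 3.740 m³/day.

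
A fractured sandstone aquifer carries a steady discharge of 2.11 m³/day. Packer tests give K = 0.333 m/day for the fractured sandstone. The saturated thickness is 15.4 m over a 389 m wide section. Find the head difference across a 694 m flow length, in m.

0.734

Cross-sectional area A = 389 × 15.4 = 5991 m².
From Q = K·A·i, i = Q / (K·A) = 2.11 / (0.3330 × 5991) = 0.001058.
Head loss Δh = i · L = 0.001058 × 694 = 0.7341 m.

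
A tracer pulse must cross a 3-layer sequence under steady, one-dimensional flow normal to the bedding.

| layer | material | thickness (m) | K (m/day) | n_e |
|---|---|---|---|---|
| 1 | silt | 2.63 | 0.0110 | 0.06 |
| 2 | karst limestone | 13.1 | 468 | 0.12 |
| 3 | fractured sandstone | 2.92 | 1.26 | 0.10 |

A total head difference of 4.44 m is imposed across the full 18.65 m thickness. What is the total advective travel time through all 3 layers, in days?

110

With flow normal to the layers, continuity requires the same specific discharge q through every layer.
Σ(b_i/K_i) = 2.63/0.0110 + 13.1/468 + 2.92/1.26 = 241.4 d.
q = Δh / Σ(b_i/K_i) = 4.44 / 241.4 = 0.01839 m/day.
In each layer the seepage velocity is v_i = q/n_i, so the layer transit time is t_i = b_i·n_i / q:
  layer 1 (silt): t_1 = 2.63 × 0.06 / 0.01839 = 8.581 d
  layer 2 (karst limestone): t_2 = 13.1 × 0.12 / 0.01839 = 85.48 d
  layer 3 (fractured sandstone): t_3 = 2.92 × 0.10 / 0.01839 = 15.88 d
Total t = Σ t_i = 109.9 days.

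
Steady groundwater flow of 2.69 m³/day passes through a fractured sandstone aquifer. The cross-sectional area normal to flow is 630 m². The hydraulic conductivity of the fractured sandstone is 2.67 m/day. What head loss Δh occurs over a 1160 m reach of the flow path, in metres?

1.86

From Q = K·A·i, i = Q / (K·A) = 2.69 / (2.670 × 630.0) = 0.001599.
Head loss Δh = i · L = 0.001599 × 1160 = 1.855 m.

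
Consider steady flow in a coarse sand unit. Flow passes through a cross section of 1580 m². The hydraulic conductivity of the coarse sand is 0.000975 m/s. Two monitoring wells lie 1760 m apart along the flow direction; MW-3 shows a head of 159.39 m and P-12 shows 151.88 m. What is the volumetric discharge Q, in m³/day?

Convert K: 0.000975 m/s × 86400 = 84.24 m/day.
Hydraulic gradient i = (159.39 − 151.88) / 1760 = 7.51 / 1760 = 0.004267.
Darcy's law: Q = K · A · i = 84.24 × 1580 × 0.004267 = 567.9 m³/day.

568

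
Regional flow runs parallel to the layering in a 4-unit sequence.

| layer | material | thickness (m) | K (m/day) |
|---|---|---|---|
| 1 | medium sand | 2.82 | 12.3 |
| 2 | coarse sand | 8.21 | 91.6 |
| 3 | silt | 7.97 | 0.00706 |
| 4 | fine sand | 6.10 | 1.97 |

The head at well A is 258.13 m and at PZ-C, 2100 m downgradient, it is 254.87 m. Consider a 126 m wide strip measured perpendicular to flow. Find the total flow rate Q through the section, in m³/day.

156

Flow is parallel to layering, so each bed carries its own Darcy discharge and the transmissivities add.
Σ(K_i·b_i) = 12.3×2.82 + 91.6×8.21 + 0.00706×7.97 + 1.97×6.10 = 798.8 m²/day.
Hydraulic gradient i = (258.13 − 254.87) / 2100 = 3.26 / 2100 = 0.001552.
Q = Σ(K_i·b_i) · W · i = 798.8 × 126 × 0.001552 = 156.2 m³/day.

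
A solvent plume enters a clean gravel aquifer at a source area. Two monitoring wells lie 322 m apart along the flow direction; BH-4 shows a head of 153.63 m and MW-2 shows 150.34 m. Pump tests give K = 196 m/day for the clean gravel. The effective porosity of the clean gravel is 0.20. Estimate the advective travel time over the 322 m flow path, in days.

32.2

Hydraulic gradient i = (153.63 − 150.34) / 322 = 3.29 / 322 = 0.01022.
Darcy flux q = K · i = 196.0 × 0.01022 = 2.003 m/day.
Seepage velocity v = q / n_e = 2.003 / 0.20 = 10.01 m/day.
Travel time t = L / v = 322 / 10.01 = 32.16 days.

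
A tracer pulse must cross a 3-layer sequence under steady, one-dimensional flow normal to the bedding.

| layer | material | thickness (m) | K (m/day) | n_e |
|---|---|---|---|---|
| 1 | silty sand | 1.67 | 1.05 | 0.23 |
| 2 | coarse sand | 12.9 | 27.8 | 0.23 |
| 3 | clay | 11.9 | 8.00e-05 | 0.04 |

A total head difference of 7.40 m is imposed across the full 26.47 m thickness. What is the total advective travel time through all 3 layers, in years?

211

With flow normal to the layers, continuity requires the same specific discharge q through every layer.
Σ(b_i/K_i) = 1.67/1.05 + 12.9/27.8 + 11.9/8.00e-05 = 1.488e+05 d.
q = Δh / Σ(b_i/K_i) = 7.40 / 1.488e+05 = 4.975e-05 m/day.
In each layer the seepage velocity is v_i = q/n_i, so the layer transit time is t_i = b_i·n_i / q:
  layer 1 (silty sand): t_1 = 1.67 × 0.23 / 4.975e-05 = 7721 d
  layer 2 (coarse sand): t_2 = 12.9 × 0.23 / 4.975e-05 = 59642 d
  layer 3 (clay): t_3 = 11.9 × 0.04 / 4.975e-05 = 9568 d
Total t = Σ t_i = 76931 days = 210.6 years.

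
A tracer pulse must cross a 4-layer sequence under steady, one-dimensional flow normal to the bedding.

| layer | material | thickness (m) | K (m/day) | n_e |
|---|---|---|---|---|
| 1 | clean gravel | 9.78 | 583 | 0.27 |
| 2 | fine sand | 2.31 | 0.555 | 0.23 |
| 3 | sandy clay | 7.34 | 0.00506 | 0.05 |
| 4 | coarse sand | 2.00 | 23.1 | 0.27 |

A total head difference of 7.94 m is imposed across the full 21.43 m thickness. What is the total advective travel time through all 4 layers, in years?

2.05

With flow normal to the layers, continuity requires the same specific discharge q through every layer.
Σ(b_i/K_i) = 9.78/583 + 2.31/0.555 + 7.34/0.00506 + 2.00/23.1 = 1455 d.
q = Δh / Σ(b_i/K_i) = 7.94 / 1455 = 0.005458 m/day.
In each layer the seepage velocity is v_i = q/n_i, so the layer transit time is t_i = b_i·n_i / q:
  layer 1 (clean gravel): t_1 = 9.78 × 0.27 / 0.005458 = 483.8 d
  layer 2 (fine sand): t_2 = 2.31 × 0.23 / 0.005458 = 97.35 d
  layer 3 (sandy clay): t_3 = 7.34 × 0.05 / 0.005458 = 67.25 d
  layer 4 (coarse sand): t_4 = 2.00 × 0.27 / 0.005458 = 98.95 d
Total t = Σ t_i = 747.4 days = 2.046 years.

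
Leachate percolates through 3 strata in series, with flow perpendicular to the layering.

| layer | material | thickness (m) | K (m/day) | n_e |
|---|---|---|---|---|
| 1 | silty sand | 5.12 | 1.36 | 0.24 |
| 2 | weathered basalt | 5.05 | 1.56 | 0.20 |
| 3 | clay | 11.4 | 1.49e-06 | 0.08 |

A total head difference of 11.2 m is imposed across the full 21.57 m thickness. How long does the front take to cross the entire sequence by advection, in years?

With flow normal to the layers, continuity requires the same specific discharge q through every layer.
Σ(b_i/K_i) = 5.12/1.36 + 5.05/1.56 + 11.4/1.49e-06 = 7.651e+06 d.
q = Δh / Σ(b_i/K_i) = 11.2 / 7.651e+06 = 1.464e-06 m/day.
In each layer the seepage velocity is v_i = q/n_i, so the layer transit time is t_i = b_i·n_i / q:
  layer 1 (silty sand): t_1 = 5.12 × 0.24 / 1.464e-06 = 8.394e+05 d
  layer 2 (weathered basalt): t_2 = 5.05 × 0.20 / 1.464e-06 = 6.900e+05 d
  layer 3 (clay): t_3 = 11.4 × 0.08 / 1.464e-06 = 6.230e+05 d
Total t = Σ t_i = 2.152e+06 days = 5893 years.

5890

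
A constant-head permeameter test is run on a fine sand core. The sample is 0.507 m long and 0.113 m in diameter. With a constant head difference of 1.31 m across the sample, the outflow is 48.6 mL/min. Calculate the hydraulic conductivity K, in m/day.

Cross-sectional area A = π·(d/2)² = π × (0.113/2)² = 0.01003 m².
Convert discharge: 48.6 mL/min = 8.100e-07 m³/s.
Darcy's law rearranged: K = Q·L / (A·Δh) = 8.100e-07 × 0.507 / (0.01003 × 1.31) = 3.126e-05 m/s = 2.701 m/day.

2.70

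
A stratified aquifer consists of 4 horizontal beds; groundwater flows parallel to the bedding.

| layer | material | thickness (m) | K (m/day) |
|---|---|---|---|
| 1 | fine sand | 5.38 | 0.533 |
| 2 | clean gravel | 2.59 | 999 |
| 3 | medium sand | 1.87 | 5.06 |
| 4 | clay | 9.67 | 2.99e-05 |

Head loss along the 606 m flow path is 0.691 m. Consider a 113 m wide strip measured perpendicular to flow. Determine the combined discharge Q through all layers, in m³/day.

Flow is parallel to layering, so each bed carries its own Darcy discharge and the transmissivities add.
Σ(K_i·b_i) = 0.533×5.38 + 999×2.59 + 5.06×1.87 + 2.99e-05×9.67 = 2600 m²/day.
Hydraulic gradient i = Δh / L = 0.691 / 606 = 0.001140.
Q = Σ(K_i·b_i) · W · i = 2600 × 113 × 0.001140 = 335.0 m³/day.

335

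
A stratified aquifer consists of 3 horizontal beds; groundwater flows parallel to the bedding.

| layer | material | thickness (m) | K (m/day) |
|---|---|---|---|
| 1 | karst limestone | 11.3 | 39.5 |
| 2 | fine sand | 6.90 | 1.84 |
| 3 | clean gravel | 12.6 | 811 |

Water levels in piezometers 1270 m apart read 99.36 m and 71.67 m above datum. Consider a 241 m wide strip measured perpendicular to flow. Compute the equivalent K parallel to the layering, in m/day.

347

Flow is parallel to layering, so each bed carries its own Darcy discharge and the transmissivities add.
Σ(K_i·b_i) = 39.5×11.3 + 1.84×6.90 + 811×12.6 = 10678 m²/day.
Total thickness b = 30.80 m, so K_eq = Σ(K_i·b_i)/b = 346.7 m/day.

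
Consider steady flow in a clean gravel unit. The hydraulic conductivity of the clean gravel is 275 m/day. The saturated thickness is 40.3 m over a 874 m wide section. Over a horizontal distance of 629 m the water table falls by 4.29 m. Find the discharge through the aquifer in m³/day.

66100

Cross-sectional area A = 874 × 40.3 = 35222 m².
Hydraulic gradient i = Δh / L = 4.29 / 629 = 0.006820.
Darcy's law: Q = K · A · i = 275.0 × 35222 × 0.006820 = 66063 m³/day.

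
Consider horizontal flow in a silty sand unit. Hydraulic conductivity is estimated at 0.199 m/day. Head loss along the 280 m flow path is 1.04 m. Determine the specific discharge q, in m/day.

0.000739

Hydraulic gradient i = Δh / L = 1.04 / 280 = 0.003714.
Specific discharge q = K · i = 0.1990 × 0.003714 = 0.0007391 m/day.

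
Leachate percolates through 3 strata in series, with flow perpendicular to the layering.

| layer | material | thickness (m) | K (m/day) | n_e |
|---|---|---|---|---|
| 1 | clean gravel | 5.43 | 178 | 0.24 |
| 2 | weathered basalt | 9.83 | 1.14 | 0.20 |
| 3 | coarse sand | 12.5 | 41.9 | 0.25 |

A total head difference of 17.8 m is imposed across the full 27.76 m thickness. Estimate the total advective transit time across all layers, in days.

3.22

With flow normal to the layers, continuity requires the same specific discharge q through every layer.
Σ(b_i/K_i) = 5.43/178 + 9.83/1.14 + 12.5/41.9 = 8.952 d.
q = Δh / Σ(b_i/K_i) = 17.8 / 8.952 = 1.988 m/day.
In each layer the seepage velocity is v_i = q/n_i, so the layer transit time is t_i = b_i·n_i / q:
  layer 1 (clean gravel): t_1 = 5.43 × 0.24 / 1.988 = 0.6554 d
  layer 2 (weathered basalt): t_2 = 9.83 × 0.20 / 1.988 = 0.9887 d
  layer 3 (coarse sand): t_3 = 12.5 × 0.25 / 1.988 = 1.572 d
Total t = Σ t_i = 3.216 days.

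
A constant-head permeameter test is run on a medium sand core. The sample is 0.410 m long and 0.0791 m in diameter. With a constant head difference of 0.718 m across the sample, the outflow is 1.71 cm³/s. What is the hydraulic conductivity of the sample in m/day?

Cross-sectional area A = π·(d/2)² = π × (0.0791/2)² = 0.004914 m².
Convert discharge: 1.71 cm³/s = 1.710e-06 m³/s.
Darcy's law rearranged: K = Q·L / (A·Δh) = 1.710e-06 × 0.410 / (0.004914 × 0.718) = 0.0001987 m/s = 17.17 m/day.

17.2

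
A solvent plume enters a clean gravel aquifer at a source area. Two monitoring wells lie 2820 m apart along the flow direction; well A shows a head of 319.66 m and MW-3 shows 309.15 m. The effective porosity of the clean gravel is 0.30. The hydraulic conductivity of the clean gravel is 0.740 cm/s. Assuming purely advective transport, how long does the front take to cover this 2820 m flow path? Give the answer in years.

0.972

Convert K: 0.740 cm/s × 864 = 639.4 m/day.
Hydraulic gradient i = (319.66 − 309.15) / 2820 = 10.51 / 2820 = 0.003727.
Darcy flux q = K · i = 639.4 × 0.003727 = 2.383 m/day.
Seepage velocity v = q / n_e = 2.383 / 0.30 = 7.943 m/day.
Travel time t = L / v = 2820 / 7.943 = 355.0 days = 0.9720 years.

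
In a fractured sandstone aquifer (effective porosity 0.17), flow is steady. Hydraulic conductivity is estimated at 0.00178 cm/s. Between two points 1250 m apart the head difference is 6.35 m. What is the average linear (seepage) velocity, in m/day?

0.0460

Convert K: 0.00178 cm/s × 864 = 1.538 m/day.
Hydraulic gradient i = Δh / L = 6.35 / 1250 = 0.005080.
Darcy flux q = K · i = 1.538 × 0.005080 = 0.007813 m/day.
Seepage velocity v = q / n_e = 0.007813 / 0.17 = 0.04596 m/day.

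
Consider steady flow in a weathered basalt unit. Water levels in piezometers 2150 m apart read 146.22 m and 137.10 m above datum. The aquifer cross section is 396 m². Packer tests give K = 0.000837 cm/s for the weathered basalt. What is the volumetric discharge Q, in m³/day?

1.21

Convert K: 0.000837 cm/s × 864 = 0.7232 m/day.
Hydraulic gradient i = (146.22 − 137.10) / 2150 = 9.12 / 2150 = 0.004242.
Darcy's law: Q = K · A · i = 0.7232 × 396.0 × 0.004242 = 1.215 m³/day.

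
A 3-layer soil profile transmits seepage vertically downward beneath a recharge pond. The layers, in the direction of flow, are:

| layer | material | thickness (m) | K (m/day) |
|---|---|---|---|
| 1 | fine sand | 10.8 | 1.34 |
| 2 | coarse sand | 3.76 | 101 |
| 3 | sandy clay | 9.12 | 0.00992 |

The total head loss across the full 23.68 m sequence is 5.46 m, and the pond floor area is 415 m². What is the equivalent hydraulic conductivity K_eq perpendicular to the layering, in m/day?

Flow is perpendicular to layering, so the layers act in series and the equivalent K is the thickness-weighted harmonic mean.
Total thickness L = 10.8 + 3.76 + 9.12 = 23.68 m.
Σ(b_i/K_i) = 10.8/1.34 + 3.76/101 + 9.12/0.00992 = 927.5 d.
K_eq = L / Σ(b_i/K_i) = 23.68 / 927.5 = 0.02553 m/day.

0.0255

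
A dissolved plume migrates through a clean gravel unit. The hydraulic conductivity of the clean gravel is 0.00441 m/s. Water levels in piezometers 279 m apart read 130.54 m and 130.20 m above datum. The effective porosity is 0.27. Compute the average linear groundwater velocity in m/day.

1.72

Convert K: 0.00441 m/s × 86400 = 381.0 m/day.
Hydraulic gradient i = (130.54 − 130.20) / 279 = 0.34 / 279 = 0.001219.
Darcy flux q = K · i = 381.0 × 0.001219 = 0.4643 m/day.
Seepage velocity v = q / n_e = 0.4643 / 0.27 = 1.720 m/day.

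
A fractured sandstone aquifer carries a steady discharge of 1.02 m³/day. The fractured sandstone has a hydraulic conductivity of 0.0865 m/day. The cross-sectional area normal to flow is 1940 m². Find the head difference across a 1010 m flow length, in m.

6.14

From Q = K·A·i, i = Q / (K·A) = 1.02 / (0.08650 × 1940) = 0.006078.
Head loss Δh = i · L = 0.006078 × 1010 = 6.139 m.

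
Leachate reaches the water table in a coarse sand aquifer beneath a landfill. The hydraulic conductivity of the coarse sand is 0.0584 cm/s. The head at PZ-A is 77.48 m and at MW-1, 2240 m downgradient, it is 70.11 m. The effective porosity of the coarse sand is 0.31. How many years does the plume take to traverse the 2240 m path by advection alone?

11.5

Convert K: 0.0584 cm/s × 864 = 50.46 m/day.
Hydraulic gradient i = (77.48 − 70.11) / 2240 = 7.37 / 2240 = 0.003290.
Darcy flux q = K · i = 50.46 × 0.003290 = 0.1660 m/day.
Seepage velocity v = q / n_e = 0.1660 / 0.31 = 0.5355 m/day.
Travel time t = L / v = 2240 / 0.5355 = 4183 days = 11.45 years.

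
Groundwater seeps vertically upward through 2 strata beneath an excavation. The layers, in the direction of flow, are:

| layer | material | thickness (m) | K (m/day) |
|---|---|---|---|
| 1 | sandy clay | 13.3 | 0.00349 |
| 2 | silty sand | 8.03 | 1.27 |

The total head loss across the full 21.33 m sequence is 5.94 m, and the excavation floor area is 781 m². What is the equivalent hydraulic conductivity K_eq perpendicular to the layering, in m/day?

Flow is perpendicular to layering, so the layers act in series and the equivalent K is the thickness-weighted harmonic mean.
Total thickness L = 13.3 + 8.03 = 21.33 m.
Σ(b_i/K_i) = 13.3/0.00349 + 8.03/1.27 = 3817 d.
K_eq = L / Σ(b_i/K_i) = 21.33 / 3817 = 0.005588 m/day.

0.00559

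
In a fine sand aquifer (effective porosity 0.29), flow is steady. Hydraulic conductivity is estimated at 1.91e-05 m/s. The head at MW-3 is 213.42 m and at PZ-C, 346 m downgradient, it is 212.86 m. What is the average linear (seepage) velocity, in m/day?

Convert K: 1.91e-05 m/s × 86400 = 1.650 m/day.
Hydraulic gradient i = (213.42 − 212.86) / 346 = 0.56 / 346 = 0.001618.
Darcy flux q = K · i = 1.650 × 0.001618 = 0.002671 m/day.
Seepage velocity v = q / n_e = 0.002671 / 0.29 = 0.009210 m/day.

0.00921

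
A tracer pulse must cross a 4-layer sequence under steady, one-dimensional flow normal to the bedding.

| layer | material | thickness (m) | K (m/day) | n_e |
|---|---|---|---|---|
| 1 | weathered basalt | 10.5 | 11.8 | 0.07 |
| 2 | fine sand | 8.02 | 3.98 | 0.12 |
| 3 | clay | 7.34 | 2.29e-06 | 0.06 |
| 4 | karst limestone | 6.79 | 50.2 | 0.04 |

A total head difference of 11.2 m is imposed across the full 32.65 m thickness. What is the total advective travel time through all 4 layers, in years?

With flow normal to the layers, continuity requires the same specific discharge q through every layer.
Σ(b_i/K_i) = 10.5/11.8 + 8.02/3.98 + 7.34/2.29e-06 + 6.79/50.2 = 3.205e+06 d.
q = Δh / Σ(b_i/K_i) = 11.2 / 3.205e+06 = 3.494e-06 m/day.
In each layer the seepage velocity is v_i = q/n_i, so the layer transit time is t_i = b_i·n_i / q:
  layer 1 (weathered basalt): t_1 = 10.5 × 0.07 / 3.494e-06 = 2.103e+05 d
  layer 2 (fine sand): t_2 = 8.02 × 0.12 / 3.494e-06 = 2.754e+05 d
  layer 3 (clay): t_3 = 7.34 × 0.06 / 3.494e-06 = 1.260e+05 d
  layer 4 (karst limestone): t_4 = 6.79 × 0.04 / 3.494e-06 = 77727 d
Total t = Σ t_i = 6.895e+05 days = 1888 years.

1890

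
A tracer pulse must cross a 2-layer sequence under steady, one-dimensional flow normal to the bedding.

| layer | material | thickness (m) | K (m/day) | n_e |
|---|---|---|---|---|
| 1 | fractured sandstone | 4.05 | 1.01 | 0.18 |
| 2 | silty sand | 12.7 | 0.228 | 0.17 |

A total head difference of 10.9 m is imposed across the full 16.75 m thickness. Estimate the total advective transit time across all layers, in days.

15.8

With flow normal to the layers, continuity requires the same specific discharge q through every layer.
Σ(b_i/K_i) = 4.05/1.01 + 12.7/0.228 = 59.71 d.
q = Δh / Σ(b_i/K_i) = 10.9 / 59.71 = 0.1825 m/day.
In each layer the seepage velocity is v_i = q/n_i, so the layer transit time is t_i = b_i·n_i / q:
  layer 1 (fractured sandstone): t_1 = 4.05 × 0.18 / 0.1825 = 3.994 d
  layer 2 (silty sand): t_2 = 12.7 × 0.17 / 0.1825 = 11.83 d
Total t = Σ t_i = 15.82 days.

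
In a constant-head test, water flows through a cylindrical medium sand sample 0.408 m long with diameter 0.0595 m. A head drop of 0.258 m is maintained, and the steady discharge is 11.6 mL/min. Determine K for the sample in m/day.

Cross-sectional area A = π·(d/2)² = π × (0.0595/2)² = 0.002781 m².
Convert discharge: 11.6 mL/min = 1.933e-07 m³/s.
Darcy's law rearranged: K = Q·L / (A·Δh) = 1.933e-07 × 0.408 / (0.002781 × 0.258) = 0.0001100 m/s = 9.500 m/day.

9.50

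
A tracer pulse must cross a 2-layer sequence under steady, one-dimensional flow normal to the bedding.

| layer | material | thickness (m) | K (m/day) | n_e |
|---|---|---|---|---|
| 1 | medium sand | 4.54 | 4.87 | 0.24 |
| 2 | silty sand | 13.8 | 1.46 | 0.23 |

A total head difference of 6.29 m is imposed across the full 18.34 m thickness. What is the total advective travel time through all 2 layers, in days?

7.04

With flow normal to the layers, continuity requires the same specific discharge q through every layer.
Σ(b_i/K_i) = 4.54/4.87 + 13.8/1.46 = 10.38 d.
q = Δh / Σ(b_i/K_i) = 6.29 / 10.38 = 0.6057 m/day.
In each layer the seepage velocity is v_i = q/n_i, so the layer transit time is t_i = b_i·n_i / q:
  layer 1 (medium sand): t_1 = 4.54 × 0.24 / 0.6057 = 1.799 d
  layer 2 (silty sand): t_2 = 13.8 × 0.23 / 0.6057 = 5.240 d
Total t = Σ t_i = 7.039 days.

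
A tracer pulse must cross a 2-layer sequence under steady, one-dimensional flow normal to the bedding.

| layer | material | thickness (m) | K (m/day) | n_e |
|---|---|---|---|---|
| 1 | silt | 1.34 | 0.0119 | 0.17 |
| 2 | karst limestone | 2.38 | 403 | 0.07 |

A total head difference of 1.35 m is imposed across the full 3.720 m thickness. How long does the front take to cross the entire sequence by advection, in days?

32.9

With flow normal to the layers, continuity requires the same specific discharge q through every layer.
Σ(b_i/K_i) = 1.34/0.0119 + 2.38/403 = 112.6 d.
q = Δh / Σ(b_i/K_i) = 1.35 / 112.6 = 0.01199 m/day.
In each layer the seepage velocity is v_i = q/n_i, so the layer transit time is t_i = b_i·n_i / q:
  layer 1 (silt): t_1 = 1.34 × 0.17 / 0.01199 = 19.00 d
  layer 2 (karst limestone): t_2 = 2.38 × 0.07 / 0.01199 = 13.90 d
Total t = Σ t_i = 32.90 days.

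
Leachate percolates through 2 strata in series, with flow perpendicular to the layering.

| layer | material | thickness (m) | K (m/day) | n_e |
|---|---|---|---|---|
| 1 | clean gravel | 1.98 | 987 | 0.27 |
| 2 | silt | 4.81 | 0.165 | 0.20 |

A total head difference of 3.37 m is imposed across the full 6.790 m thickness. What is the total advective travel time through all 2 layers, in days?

12.9

With flow normal to the layers, continuity requires the same specific discharge q through every layer.
Σ(b_i/K_i) = 1.98/987 + 4.81/0.165 = 29.15 d.
q = Δh / Σ(b_i/K_i) = 3.37 / 29.15 = 0.1156 m/day.
In each layer the seepage velocity is v_i = q/n_i, so the layer transit time is t_i = b_i·n_i / q:
  layer 1 (clean gravel): t_1 = 1.98 × 0.27 / 0.1156 = 4.625 d
  layer 2 (silt): t_2 = 4.81 × 0.20 / 0.1156 = 8.322 d
Total t = Σ t_i = 12.95 days.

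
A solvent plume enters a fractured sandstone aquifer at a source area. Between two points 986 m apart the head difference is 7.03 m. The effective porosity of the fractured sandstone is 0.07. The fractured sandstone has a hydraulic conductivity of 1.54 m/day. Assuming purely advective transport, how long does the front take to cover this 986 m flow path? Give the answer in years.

Hydraulic gradient i = Δh / L = 7.03 / 986 = 0.007130.
Darcy flux q = K · i = 1.540 × 0.007130 = 0.01098 m/day.
Seepage velocity v = q / n_e = 0.01098 / 0.07 = 0.1569 m/day.
Travel time t = L / v = 986 / 0.1569 = 6286 days = 17.21 years.

17.2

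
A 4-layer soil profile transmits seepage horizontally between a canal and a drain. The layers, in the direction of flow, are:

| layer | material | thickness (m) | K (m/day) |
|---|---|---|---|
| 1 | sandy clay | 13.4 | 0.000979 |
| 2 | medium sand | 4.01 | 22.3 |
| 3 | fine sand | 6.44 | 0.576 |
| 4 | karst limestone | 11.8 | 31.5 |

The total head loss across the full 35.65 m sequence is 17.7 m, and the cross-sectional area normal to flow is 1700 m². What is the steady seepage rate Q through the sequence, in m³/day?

Flow is perpendicular to layering, so the layers act in series and the equivalent K is the thickness-weighted harmonic mean.
Total thickness L = 13.4 + 4.01 + 6.44 + 11.8 = 35.65 m.
Σ(b_i/K_i) = 13.4/0.000979 + 4.01/22.3 + 6.44/0.576 + 11.8/31.5 = 13699 d.
K_eq = L / Σ(b_i/K_i) = 35.65 / 13699 = 0.002602 m/day.
Q = K_eq · A · (Δh/L) = 0.002602 × 1700 × (17.7/35.65) = 2.196 m³/day.

2.20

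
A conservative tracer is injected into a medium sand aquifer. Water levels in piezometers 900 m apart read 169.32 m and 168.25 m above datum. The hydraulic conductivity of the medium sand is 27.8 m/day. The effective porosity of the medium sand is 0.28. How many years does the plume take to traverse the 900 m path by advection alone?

20.9

Hydraulic gradient i = (169.32 − 168.25) / 900 = 1.07 / 900 = 0.001189.
Darcy flux q = K · i = 27.80 × 0.001189 = 0.03305 m/day.
Seepage velocity v = q / n_e = 0.03305 / 0.28 = 0.1180 m/day.
Travel time t = L / v = 900 / 0.1180 = 7625 days = 20.87 years.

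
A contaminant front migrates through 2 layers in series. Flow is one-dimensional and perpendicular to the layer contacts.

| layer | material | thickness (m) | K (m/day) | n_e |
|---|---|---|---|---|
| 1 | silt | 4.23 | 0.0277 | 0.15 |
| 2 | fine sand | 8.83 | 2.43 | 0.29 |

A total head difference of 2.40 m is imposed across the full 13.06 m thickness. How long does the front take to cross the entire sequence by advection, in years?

0.570

With flow normal to the layers, continuity requires the same specific discharge q through every layer.
Σ(b_i/K_i) = 4.23/0.0277 + 8.83/2.43 = 156.3 d.
q = Δh / Σ(b_i/K_i) = 2.40 / 156.3 = 0.01535 m/day.
In each layer the seepage velocity is v_i = q/n_i, so the layer transit time is t_i = b_i·n_i / q:
  layer 1 (silt): t_1 = 4.23 × 0.15 / 0.01535 = 41.33 d
  layer 2 (fine sand): t_2 = 8.83 × 0.29 / 0.01535 = 166.8 d
Total t = Σ t_i = 208.1 days = 0.5699 years.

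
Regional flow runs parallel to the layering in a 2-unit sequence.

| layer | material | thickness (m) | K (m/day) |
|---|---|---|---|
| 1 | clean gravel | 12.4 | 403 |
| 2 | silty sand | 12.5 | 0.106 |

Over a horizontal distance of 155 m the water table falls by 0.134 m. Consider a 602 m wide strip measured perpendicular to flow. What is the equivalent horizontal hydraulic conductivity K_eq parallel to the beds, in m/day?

Flow is parallel to layering, so each bed carries its own Darcy discharge and the transmissivities add.
Σ(K_i·b_i) = 403×12.4 + 0.106×12.5 = 4999 m²/day.
Total thickness b = 24.90 m, so K_eq = Σ(K_i·b_i)/b = 200.7 m/day.

201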